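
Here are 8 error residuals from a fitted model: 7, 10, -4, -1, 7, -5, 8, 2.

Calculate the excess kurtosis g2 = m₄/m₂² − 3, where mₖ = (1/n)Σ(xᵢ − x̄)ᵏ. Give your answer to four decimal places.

-1.5217

x̄ = 3.0000
Σ(xᵢ − x̄)² = 236.0000 ⇒ m₂ = 29.50000
Σ(xᵢ − x̄)⁴ = 10292.0000 ⇒ m₄ = 1286.50000
m₂² = 870.25000
g2 = m₄/m₂² − 3 = 1.47831 − 3 ≈ -1.5217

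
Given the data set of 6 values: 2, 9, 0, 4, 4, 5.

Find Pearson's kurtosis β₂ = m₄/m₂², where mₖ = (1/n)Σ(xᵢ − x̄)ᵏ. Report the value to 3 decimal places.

2.546

x̄ = 4.0000
Σ(xᵢ − x̄)² = 46.0000 ⇒ m₂ = 7.66667
Σ(xᵢ − x̄)⁴ = 898.0000 ⇒ m₄ = 149.66667
m₂² = 58.77778
β₂ = m₄/m₂² = 149.66667 / 58.77778 ≈ 2.546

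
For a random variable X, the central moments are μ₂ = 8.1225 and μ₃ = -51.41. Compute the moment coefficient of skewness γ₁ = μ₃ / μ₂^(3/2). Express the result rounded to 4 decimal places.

σ = √μ₂ = √8.1225 = 2.85000
σ³ = μ₂^(3/2) = 23.14913
γ₁ = μ₃/σ³ = -51.41 / 23.14913 ≈ -2.2208

-2.2208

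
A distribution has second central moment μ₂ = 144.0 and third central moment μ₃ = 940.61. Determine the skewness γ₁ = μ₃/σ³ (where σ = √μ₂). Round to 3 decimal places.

σ = √μ₂ = √144.0 = 12.00000
σ³ = μ₂^(3/2) = 1728.00000
γ₁ = μ₃/σ³ = 940.61 / 1728.00000 ≈ 0.544

0.544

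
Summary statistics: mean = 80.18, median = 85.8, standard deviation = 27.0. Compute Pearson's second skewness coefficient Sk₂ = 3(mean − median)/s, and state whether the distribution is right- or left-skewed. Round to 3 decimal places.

-0.624, left-skewed

Sk₂ = 3(80.18 − 85.8) / 27.0 = 3 × -5.6200 / 27.0
    = -16.8600 / 27.0 ≈ -0.624
Sk₂ < 0 ⇒ mean < median ⇒ left-skewed (negative skew).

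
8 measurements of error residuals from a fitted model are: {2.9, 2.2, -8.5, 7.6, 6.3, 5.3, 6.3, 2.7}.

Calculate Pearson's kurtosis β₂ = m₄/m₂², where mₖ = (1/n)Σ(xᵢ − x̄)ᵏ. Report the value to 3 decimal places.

4.572

x̄ = 3.1000
Σ(xᵢ − x̄)² = 181.1400 ⇒ m₂ = 22.64250
Σ(xᵢ − x̄)⁴ = 18750.2802 ⇒ m₄ = 2343.78503
m₂² = 512.68281
β₂ = m₄/m₂² = 2343.78503 / 512.68281 ≈ 4.572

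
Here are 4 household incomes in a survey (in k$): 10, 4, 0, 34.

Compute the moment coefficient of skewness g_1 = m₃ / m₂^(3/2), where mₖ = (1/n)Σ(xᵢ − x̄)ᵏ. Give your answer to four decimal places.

x̄ = (10 + 4 + 0 + 34) / 4 = 12.0000
deviations (xᵢ − x̄): -2.0000, -8.0000, -12.0000, 22.0000
Σ(xᵢ − x̄)² = 696.0000 ⇒ m₂ = 696.0000/4 = 174.00000
Σ(xᵢ − x̄)³ = 8400.0000 ⇒ m₃ = 8400.0000/4 = 2100.00000
m₂^(3/2) = 174.00000^(1.5) = 2295.21764
g_1 = m₃ / m₂^(3/2) = 2100.00000 / 2295.21764 ≈ 0.9149

0.9149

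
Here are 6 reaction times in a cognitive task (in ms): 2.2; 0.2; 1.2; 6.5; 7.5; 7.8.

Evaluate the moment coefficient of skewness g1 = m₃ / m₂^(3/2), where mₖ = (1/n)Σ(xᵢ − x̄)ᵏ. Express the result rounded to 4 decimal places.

-0.0556

x̄ = (2.2 + 0.2 + 1.2 + 6.5 + 7.5 + 7.8) / 6 = 4.2333
deviations (xᵢ − x̄): -2.0333, -4.0333, -3.0333, 2.2667, 3.2667, 3.5667
Σ(xᵢ − x̄)² = 58.1333 ⇒ m₂ = 58.1333/6 = 9.68889
Σ(xᵢ − x̄)³ = -10.0536 ⇒ m₃ = -10.0536/6 = -1.67559
m₂^(3/2) = 9.68889^(1.5) = 30.15859
g1 = m₃ / m₂^(3/2) = -1.67559 / 30.15859 ≈ -0.0556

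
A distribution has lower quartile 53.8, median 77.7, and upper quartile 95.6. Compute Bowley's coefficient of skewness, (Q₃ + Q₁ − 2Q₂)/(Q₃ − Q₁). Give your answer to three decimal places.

numerator: Q₃ + Q₁ − 2Q₂ = 95.6 + 53.8 − 2×77.7 = -6.0000
denominator: Q₃ − Q₁ = 95.6 − 53.8 = 41.8000
Bowley skewness = -6.0000 / 41.8000 ≈ -0.144

-0.144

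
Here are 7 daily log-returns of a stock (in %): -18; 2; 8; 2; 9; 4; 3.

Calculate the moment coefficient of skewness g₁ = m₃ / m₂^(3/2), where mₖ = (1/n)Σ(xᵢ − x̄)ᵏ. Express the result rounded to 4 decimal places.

x̄ = (-18 + 2 + 8 + 2 + 9 + 4 + 3) / 7 = 1.4286
deviations (xᵢ − x̄): -19.4286, 0.5714, 6.5714, 0.5714, 7.5714, 2.5714, 1.5714
Σ(xᵢ − x̄)² = 487.7143 ⇒ m₂ = 487.7143/7 = 69.67347
Σ(xᵢ − x̄)³ = -6594.6122 ⇒ m₃ = -6594.6122/7 = -942.08746
m₂^(3/2) = 69.67347^(1.5) = 581.56887
g₁ = m₃ / m₂^(3/2) = -942.08746 / 581.56887 ≈ -1.6199

-1.6199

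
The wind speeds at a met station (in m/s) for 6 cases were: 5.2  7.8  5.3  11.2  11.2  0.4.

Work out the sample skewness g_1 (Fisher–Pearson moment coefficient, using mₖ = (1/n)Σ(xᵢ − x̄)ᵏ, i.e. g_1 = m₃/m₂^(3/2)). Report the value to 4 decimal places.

-0.3443

x̄ = (5.2 + 7.8 + 5.3 + 11.2 + 11.2 + 0.4) / 6 = 6.8500
deviations (xᵢ − x̄): -1.6500, 0.9500, -1.5500, 4.3500, 4.3500, -6.4500
Σ(xᵢ − x̄)² = 85.4750 ⇒ m₂ = 85.4750/6 = 14.24583
Σ(xᵢ − x̄)³ = -111.0690 ⇒ m₃ = -111.0690/6 = -18.51150
m₂^(3/2) = 14.24583^(1.5) = 53.76898
g_1 = m₃ / m₂^(3/2) = -18.51150 / 53.76898 ≈ -0.3443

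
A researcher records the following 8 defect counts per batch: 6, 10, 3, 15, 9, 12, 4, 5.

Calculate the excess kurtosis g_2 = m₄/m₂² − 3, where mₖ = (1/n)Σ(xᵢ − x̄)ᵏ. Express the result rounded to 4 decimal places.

x̄ = 8.0000
Σ(xᵢ − x̄)² = 124.0000 ⇒ m₂ = 15.50000
Σ(xᵢ − x̄)⁴ = 3652.0000 ⇒ m₄ = 456.50000
m₂² = 240.25000
g_2 = m₄/m₂² − 3 = 1.90010 − 3 ≈ -1.0999

-1.0999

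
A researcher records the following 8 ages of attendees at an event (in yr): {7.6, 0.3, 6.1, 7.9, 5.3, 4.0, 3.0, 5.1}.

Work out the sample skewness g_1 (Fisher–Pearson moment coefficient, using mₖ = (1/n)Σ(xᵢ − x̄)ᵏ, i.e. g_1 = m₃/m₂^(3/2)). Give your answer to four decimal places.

x̄ = (7.6 + 0.3 + 6.1 + 7.9 + 5.3 + 4.0 + 3.0 + 5.1) / 8 = 4.9125
deviations (xᵢ − x̄): 2.6875, -4.6125, 1.1875, 2.9875, 0.3875, -0.9125, -1.9125, 0.1875
Σ(xᵢ − x̄)² = 43.5088 ⇒ m₂ = 43.5088/8 = 5.43859
Σ(xᵢ − x̄)³ = -58.0726 ⇒ m₃ = -58.0726/8 = -7.25907
m₂^(3/2) = 5.43859^(1.5) = 12.68323
g_1 = m₃ / m₂^(3/2) = -7.25907 / 12.68323 ≈ -0.5723

-0.5723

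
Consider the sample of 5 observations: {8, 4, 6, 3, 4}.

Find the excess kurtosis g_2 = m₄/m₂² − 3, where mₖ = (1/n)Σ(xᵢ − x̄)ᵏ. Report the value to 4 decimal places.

-1.0469

x̄ = 5.0000
Σ(xᵢ − x̄)² = 16.0000 ⇒ m₂ = 3.20000
Σ(xᵢ − x̄)⁴ = 100.0000 ⇒ m₄ = 20.00000
m₂² = 10.24000
g_2 = m₄/m₂² − 3 = 1.95312 − 3 ≈ -1.0469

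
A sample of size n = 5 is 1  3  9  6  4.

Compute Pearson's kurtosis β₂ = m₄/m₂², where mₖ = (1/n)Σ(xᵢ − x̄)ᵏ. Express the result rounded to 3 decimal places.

1.999

x̄ = 4.6000
Σ(xᵢ − x̄)² = 37.2000 ⇒ m₂ = 7.44000
Σ(xᵢ − x̄)⁴ = 553.2960 ⇒ m₄ = 110.65920
m₂² = 55.35360
β₂ = m₄/m₂² = 110.65920 / 55.35360 ≈ 1.999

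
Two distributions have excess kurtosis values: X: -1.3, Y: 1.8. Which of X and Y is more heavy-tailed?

Higher excess kurtosis ⇒ heavier tails relative to the normal distribution.
-1.3 vs 1.8: the larger is 1.8, so Y has heavier tails. (Y is leptokurtic — heavier-than-normal tails; the other is platykurtic.)

Y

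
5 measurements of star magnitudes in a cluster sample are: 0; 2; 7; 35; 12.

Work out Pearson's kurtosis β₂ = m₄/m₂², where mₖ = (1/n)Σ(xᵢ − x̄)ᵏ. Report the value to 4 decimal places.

2.7233

x̄ = 11.2000
Σ(xᵢ − x̄)² = 794.8000 ⇒ m₂ = 158.96000
Σ(xᵢ − x̄)⁴ = 344064.9760 ⇒ m₄ = 68812.99520
m₂² = 25268.28160
β₂ = m₄/m₂² = 68812.99520 / 25268.28160 ≈ 2.7233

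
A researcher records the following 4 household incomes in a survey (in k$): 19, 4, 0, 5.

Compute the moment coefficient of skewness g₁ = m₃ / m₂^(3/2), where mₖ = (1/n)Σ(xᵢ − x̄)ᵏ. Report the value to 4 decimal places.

x̄ = (19 + 4 + 0 + 5) / 4 = 7.0000
deviations (xᵢ − x̄): 12.0000, -3.0000, -7.0000, -2.0000
Σ(xᵢ − x̄)² = 206.0000 ⇒ m₂ = 206.0000/4 = 51.50000
Σ(xᵢ − x̄)³ = 1350.0000 ⇒ m₃ = 1350.0000/4 = 337.50000
m₂^(3/2) = 51.50000^(1.5) = 369.58203
g₁ = m₃ / m₂^(3/2) = 337.50000 / 369.58203 ≈ 0.9132

0.9132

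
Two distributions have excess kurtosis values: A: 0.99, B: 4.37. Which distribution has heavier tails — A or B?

B

Higher excess kurtosis ⇒ heavier tails relative to the normal distribution.
0.99 vs 4.37: the larger is 4.37, so B has heavier tails.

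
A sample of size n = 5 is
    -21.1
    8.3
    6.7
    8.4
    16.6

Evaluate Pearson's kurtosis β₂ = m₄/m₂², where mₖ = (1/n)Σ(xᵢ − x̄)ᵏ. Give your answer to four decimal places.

2.9578

x̄ = 3.7800
Σ(xᵢ − x̄)² = 833.6680 ⇒ m₂ = 166.73360
Σ(xᵢ − x̄)⁴ = 411136.2229 ⇒ m₄ = 82227.24459
m₂² = 27800.09337
β₂ = m₄/m₂² = 82227.24459 / 27800.09337 ≈ 2.9578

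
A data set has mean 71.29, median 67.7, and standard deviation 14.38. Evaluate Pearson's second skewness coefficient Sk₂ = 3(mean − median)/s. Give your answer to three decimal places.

0.749

Sk₂ = 3(71.29 − 67.7) / 14.38 = 3 × 3.5900 / 14.38
    = 10.7700 / 14.38 ≈ 0.749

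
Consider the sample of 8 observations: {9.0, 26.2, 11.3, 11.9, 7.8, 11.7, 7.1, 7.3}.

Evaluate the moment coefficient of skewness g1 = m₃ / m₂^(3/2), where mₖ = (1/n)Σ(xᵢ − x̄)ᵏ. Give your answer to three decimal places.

x̄ = (9.0 + 26.2 + 11.3 + 11.9 + 7.8 + 11.7 + 7.1 + 7.3) / 8 = 11.5375
deviations (xᵢ − x̄): -2.5375, 14.6625, -0.2375, 0.3625, -3.7375, 0.1625, -4.4375, -4.2375
Σ(xᵢ − x̄)² = 273.2587 ⇒ m₂ = 273.2587/8 = 34.15734
Σ(xᵢ − x̄)³ = 2920.2950 ⇒ m₃ = 2920.2950/8 = 365.03687
m₂^(3/2) = 34.15734^(1.5) = 199.63015
g1 = m₃ / m₂^(3/2) = 365.03687 / 199.63015 ≈ 1.829

1.829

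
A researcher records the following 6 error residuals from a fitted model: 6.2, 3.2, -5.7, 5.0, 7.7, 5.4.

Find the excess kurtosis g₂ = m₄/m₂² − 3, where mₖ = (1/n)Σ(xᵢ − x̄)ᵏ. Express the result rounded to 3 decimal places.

x̄ = 3.6333
Σ(xᵢ − x̄)² = 115.4133 ⇒ m₂ = 19.23556
Σ(xᵢ − x̄)⁴ = 7918.5078 ⇒ m₄ = 1319.75130
m₂² = 370.00660
g₂ = m₄/m₂² − 3 = 3.56683 − 3 ≈ 0.567

0.567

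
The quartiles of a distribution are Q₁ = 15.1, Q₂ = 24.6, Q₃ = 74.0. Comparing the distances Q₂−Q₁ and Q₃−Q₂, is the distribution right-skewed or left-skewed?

Q₂ − Q₁ = 9.5;  Q₃ − Q₂ = 49.4
Q₃ − Q₂ > Q₂ − Q₁ ⇒ the upper half is more spread out ⇒ right-skewed.

right-skewed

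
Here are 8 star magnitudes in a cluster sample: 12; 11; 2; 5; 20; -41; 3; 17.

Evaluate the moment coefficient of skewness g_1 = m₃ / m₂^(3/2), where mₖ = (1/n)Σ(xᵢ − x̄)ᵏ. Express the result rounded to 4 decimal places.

-1.7627

x̄ = (12 + 11 + 2 + 5 + 20 - 41 + 3 + 17) / 8 = 3.6250
deviations (xᵢ − x̄): 8.3750, 7.3750, -1.6250, 1.3750, 16.3750, -44.6250, -0.6250, 13.3750
Σ(xᵢ − x̄)² = 2567.8750 ⇒ m₂ = 2567.8750/8 = 320.98438
Σ(xᵢ − x̄)³ = -81095.7188 ⇒ m₃ = -81095.7188/8 = -10136.96484
m₂^(3/2) = 320.98438^(1.5) = 5750.76788
g_1 = m₃ / m₂^(3/2) = -10136.96484 / 5750.76788 ≈ -1.7627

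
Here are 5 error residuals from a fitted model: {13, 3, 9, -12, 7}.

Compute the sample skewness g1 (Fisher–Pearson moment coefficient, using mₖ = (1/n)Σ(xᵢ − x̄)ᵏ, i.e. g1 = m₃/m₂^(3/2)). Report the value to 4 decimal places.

x̄ = (13 + 3 + 9 - 12 + 7) / 5 = 4.0000
deviations (xᵢ − x̄): 9.0000, -1.0000, 5.0000, -16.0000, 3.0000
Σ(xᵢ − x̄)² = 372.0000 ⇒ m₂ = 372.0000/5 = 74.40000
Σ(xᵢ − x̄)³ = -3216.0000 ⇒ m₃ = -3216.0000/5 = -643.20000
m₂^(3/2) = 74.40000^(1.5) = 641.74043
g1 = m₃ / m₂^(3/2) = -643.20000 / 641.74043 ≈ -1.0023

-1.0023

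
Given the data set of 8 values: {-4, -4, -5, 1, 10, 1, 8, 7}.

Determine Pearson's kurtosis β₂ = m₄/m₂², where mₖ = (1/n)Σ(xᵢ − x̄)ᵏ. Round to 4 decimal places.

1.4602

x̄ = 1.7500
Σ(xᵢ − x̄)² = 247.5000 ⇒ m₂ = 30.93750
Σ(xᵢ − x̄)⁴ = 11180.9063 ⇒ m₄ = 1397.61328
m₂² = 957.12891
β₂ = m₄/m₂² = 1397.61328 / 957.12891 ≈ 1.4602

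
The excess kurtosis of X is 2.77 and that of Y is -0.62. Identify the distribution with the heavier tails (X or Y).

Higher excess kurtosis ⇒ heavier tails relative to the normal distribution.
2.77 vs -0.62: the larger is 2.77, so X has heavier tails. (X is leptokurtic — heavier-than-normal tails; the other is platykurtic.)

X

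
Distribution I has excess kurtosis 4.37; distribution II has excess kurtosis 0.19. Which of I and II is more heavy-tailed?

I

Higher excess kurtosis ⇒ heavier tails relative to the normal distribution.
4.37 vs 0.19: the larger is 4.37, so I has heavier tails.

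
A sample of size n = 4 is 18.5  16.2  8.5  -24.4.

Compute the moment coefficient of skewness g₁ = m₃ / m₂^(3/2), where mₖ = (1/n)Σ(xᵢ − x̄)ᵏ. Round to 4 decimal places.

-1.0034

x̄ = (18.5 + 16.2 + 8.5 - 24.4) / 4 = 4.7000
deviations (xᵢ − x̄): 13.8000, 11.5000, 3.8000, -29.1000
Σ(xᵢ − x̄)² = 1183.9400 ⇒ m₂ = 1183.9400/4 = 295.98500
Σ(xᵢ − x̄)³ = -20438.3520 ⇒ m₃ = -20438.3520/4 = -5109.58800
m₂^(3/2) = 295.98500^(1.5) = 5092.18946
g₁ = m₃ / m₂^(3/2) = -5109.58800 / 5092.18946 ≈ -1.0034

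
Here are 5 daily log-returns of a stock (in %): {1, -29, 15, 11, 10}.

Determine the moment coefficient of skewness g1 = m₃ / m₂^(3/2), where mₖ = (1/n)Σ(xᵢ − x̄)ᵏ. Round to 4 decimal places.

-1.2189

x̄ = (1 - 29 + 15 + 11 + 10) / 5 = 1.6000
deviations (xᵢ − x̄): -0.6000, -30.6000, 13.4000, 9.4000, 8.4000
Σ(xᵢ − x̄)² = 1275.2000 ⇒ m₂ = 1275.2000/5 = 255.04000
Σ(xᵢ − x̄)³ = -24823.4400 ⇒ m₃ = -24823.4400/5 = -4964.68800
m₂^(3/2) = 255.04000^(1.5) = 4072.98161
g1 = m₃ / m₂^(3/2) = -4964.68800 / 4072.98161 ≈ -1.2189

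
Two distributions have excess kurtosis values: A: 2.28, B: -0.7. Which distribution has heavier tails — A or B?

Higher excess kurtosis ⇒ heavier tails relative to the normal distribution.
2.28 vs -0.7: the larger is 2.28, so A has heavier tails. (A is leptokurtic — heavier-than-normal tails; the other is platykurtic.)

A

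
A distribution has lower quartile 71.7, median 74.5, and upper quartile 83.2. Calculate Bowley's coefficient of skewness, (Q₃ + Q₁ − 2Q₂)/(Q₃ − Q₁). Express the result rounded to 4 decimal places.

numerator: Q₃ + Q₁ − 2Q₂ = 83.2 + 71.7 − 2×74.5 = 5.9000
denominator: Q₃ − Q₁ = 83.2 − 71.7 = 11.5000
Bowley skewness = 5.9000 / 11.5000 ≈ 0.5130

0.5130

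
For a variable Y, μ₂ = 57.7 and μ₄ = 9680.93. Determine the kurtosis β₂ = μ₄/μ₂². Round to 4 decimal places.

μ₂² = 57.7² = 3329.29000
μ₄/μ₂² = 9680.93 / 3329.29000 = 2.90781
β₂ ≈ 2.9078

2.9078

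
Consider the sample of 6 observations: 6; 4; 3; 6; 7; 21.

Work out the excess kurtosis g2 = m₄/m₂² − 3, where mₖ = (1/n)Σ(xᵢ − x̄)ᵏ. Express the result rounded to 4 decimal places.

x̄ = 7.8333
Σ(xᵢ − x̄)² = 218.8333 ⇒ m₂ = 36.47222
Σ(xᵢ − x̄)⁴ = 30838.8194 ⇒ m₄ = 5139.80324
m₂² = 1330.22299
g2 = m₄/m₂² − 3 = 3.86387 − 3 ≈ 0.8639

0.8639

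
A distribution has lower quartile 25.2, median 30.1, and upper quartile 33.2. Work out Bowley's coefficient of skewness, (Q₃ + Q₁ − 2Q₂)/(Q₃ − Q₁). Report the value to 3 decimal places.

numerator: Q₃ + Q₁ − 2Q₂ = 33.2 + 25.2 − 2×30.1 = -1.8000
denominator: Q₃ − Q₁ = 33.2 − 25.2 = 8.0000
Bowley skewness = -1.8000 / 8.0000 ≈ -0.225

-0.225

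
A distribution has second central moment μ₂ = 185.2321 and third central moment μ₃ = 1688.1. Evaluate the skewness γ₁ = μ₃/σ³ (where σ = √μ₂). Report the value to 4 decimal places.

σ = √μ₂ = √185.2321 = 13.61000
σ³ = μ₂^(3/2) = 2521.00888
γ₁ = μ₃/σ³ = 1688.1 / 2521.00888 ≈ 0.6696

0.6696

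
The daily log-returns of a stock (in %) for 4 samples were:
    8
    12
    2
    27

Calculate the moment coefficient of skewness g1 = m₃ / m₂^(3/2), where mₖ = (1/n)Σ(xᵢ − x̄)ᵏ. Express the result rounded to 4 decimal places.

x̄ = (8 + 12 + 2 + 27) / 4 = 12.2500
deviations (xᵢ − x̄): -4.2500, -0.2500, -10.2500, 14.7500
Σ(xᵢ − x̄)² = 340.7500 ⇒ m₂ = 340.7500/4 = 85.18750
Σ(xᵢ − x̄)³ = 2055.3750 ⇒ m₃ = 2055.3750/4 = 513.84375
m₂^(3/2) = 85.18750^(1.5) = 786.25571
g1 = m₃ / m₂^(3/2) = 513.84375 / 786.25571 ≈ 0.6535

0.6535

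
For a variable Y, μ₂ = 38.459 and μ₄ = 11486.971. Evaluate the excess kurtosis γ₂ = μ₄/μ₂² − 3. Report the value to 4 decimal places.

4.7662

μ₂² = 38.459² = 1479.09468
μ₄/μ₂² = 11486.971 / 1479.09468 = 7.76622
γ₂ = 7.76622 − 3 ≈ 4.7662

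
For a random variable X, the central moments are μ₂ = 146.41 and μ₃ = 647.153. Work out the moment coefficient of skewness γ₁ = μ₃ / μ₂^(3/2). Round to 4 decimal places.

0.3653

σ = √μ₂ = √146.41 = 12.10000
σ³ = μ₂^(3/2) = 1771.56100
γ₁ = μ₃/σ³ = 647.153 / 1771.56100 ≈ 0.3653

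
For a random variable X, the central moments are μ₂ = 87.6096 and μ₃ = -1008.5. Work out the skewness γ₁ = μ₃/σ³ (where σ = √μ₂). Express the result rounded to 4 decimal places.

-1.2298

σ = √μ₂ = √87.6096 = 9.36000
σ³ = μ₂^(3/2) = 820.02586
γ₁ = μ₃/σ³ = -1008.5 / 820.02586 ≈ -1.2298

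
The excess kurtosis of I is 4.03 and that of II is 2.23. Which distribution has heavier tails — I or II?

I

Higher excess kurtosis ⇒ heavier tails relative to the normal distribution.
4.03 vs 2.23: the larger is 4.03, so I has heavier tails.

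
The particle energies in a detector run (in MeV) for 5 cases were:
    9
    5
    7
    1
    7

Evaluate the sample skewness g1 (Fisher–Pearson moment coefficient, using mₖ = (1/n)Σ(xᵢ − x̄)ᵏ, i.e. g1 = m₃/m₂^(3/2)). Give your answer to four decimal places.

-0.7500

x̄ = (9 + 5 + 7 + 1 + 7) / 5 = 5.8000
deviations (xᵢ − x̄): 3.2000, -0.8000, 1.2000, -4.8000, 1.2000
Σ(xᵢ − x̄)² = 36.8000 ⇒ m₂ = 36.8000/5 = 7.36000
Σ(xᵢ − x̄)³ = -74.8800 ⇒ m₃ = -74.8800/5 = -14.97600
m₂^(3/2) = 7.36000^(1.5) = 19.96718
g1 = m₃ / m₂^(3/2) = -14.97600 / 19.96718 ≈ -0.7500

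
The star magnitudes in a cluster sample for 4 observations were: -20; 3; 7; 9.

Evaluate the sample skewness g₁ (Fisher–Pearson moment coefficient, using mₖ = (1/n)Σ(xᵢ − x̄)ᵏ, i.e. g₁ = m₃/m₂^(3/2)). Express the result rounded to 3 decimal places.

x̄ = (-20 + 3 + 7 + 9) / 4 = -0.2500
deviations (xᵢ − x̄): -19.7500, 3.2500, 7.2500, 9.2500
Σ(xᵢ − x̄)² = 538.7500 ⇒ m₂ = 538.7500/4 = 134.68750
Σ(xᵢ − x̄)³ = -6496.8750 ⇒ m₃ = -6496.8750/4 = -1624.21875
m₂^(3/2) = 134.68750^(1.5) = 1563.11503
g₁ = m₃ / m₂^(3/2) = -1624.21875 / 1563.11503 ≈ -1.039

-1.039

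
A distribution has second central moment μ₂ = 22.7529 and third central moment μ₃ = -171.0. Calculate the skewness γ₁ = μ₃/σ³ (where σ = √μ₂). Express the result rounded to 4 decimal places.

σ = √μ₂ = √22.7529 = 4.77000
σ³ = μ₂^(3/2) = 108.53133
γ₁ = μ₃/σ³ = -171.0 / 108.53133 ≈ -1.5756

-1.5756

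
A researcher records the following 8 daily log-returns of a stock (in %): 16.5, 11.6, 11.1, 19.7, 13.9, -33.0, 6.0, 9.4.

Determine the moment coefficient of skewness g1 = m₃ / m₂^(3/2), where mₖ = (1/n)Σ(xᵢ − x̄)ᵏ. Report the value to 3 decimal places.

-1.980

x̄ = (16.5 + 11.6 + 11.1 + 19.7 + 13.9 - 33.0 + 6.0 + 9.4) / 8 = 6.9000
deviations (xᵢ − x̄): 9.6000, 4.7000, 4.2000, 12.8000, 7.0000, -39.9000, -0.9000, 2.5000
Σ(xᵢ − x̄)² = 1943.8000 ⇒ m₂ = 1943.8000/8 = 242.97500
Σ(xᵢ − x̄)³ = -60003.5040 ⇒ m₃ = -60003.5040/8 = -7500.43800
m₂^(3/2) = 242.97500^(1.5) = 3787.41056
g1 = m₃ / m₂^(3/2) = -7500.43800 / 3787.41056 ≈ -1.980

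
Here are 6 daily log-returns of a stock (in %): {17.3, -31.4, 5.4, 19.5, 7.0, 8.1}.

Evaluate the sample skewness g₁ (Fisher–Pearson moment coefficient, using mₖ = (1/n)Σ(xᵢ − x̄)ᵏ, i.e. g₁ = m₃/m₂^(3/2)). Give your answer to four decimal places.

x̄ = (17.3 - 31.4 + 5.4 + 19.5 + 7.0 + 8.1) / 6 = 4.3167
deviations (xᵢ − x̄): 12.9833, -35.7167, 1.0833, 15.1833, 2.6833, 3.7833
Σ(xᵢ − x̄)² = 1697.4683 ⇒ m₂ = 1697.4683/6 = 282.91139
Σ(xᵢ − x̄)³ = -39799.4724 ⇒ m₃ = -39799.4724/6 = -6633.24541
m₂^(3/2) = 282.91139^(1.5) = 4758.56106
g₁ = m₃ / m₂^(3/2) = -6633.24541 / 4758.56106 ≈ -1.3940

-1.3940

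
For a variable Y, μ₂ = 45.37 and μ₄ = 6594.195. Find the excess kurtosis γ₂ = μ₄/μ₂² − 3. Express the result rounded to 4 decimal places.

0.2035

μ₂² = 45.37² = 2058.43690
μ₄/μ₂² = 6594.195 / 2058.43690 = 3.20350
γ₂ = 3.20350 − 3 ≈ 0.2035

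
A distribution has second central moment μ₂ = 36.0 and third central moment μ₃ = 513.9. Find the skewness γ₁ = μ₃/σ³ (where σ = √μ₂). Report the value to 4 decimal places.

2.3792

σ = √μ₂ = √36.0 = 6.00000
σ³ = μ₂^(3/2) = 216.00000
γ₁ = μ₃/σ³ = 513.9 / 216.00000 ≈ 2.3792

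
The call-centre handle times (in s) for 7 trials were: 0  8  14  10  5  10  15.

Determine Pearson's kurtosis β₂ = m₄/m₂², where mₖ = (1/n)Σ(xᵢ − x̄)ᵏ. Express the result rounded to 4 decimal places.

2.3003

x̄ = 8.8571
Σ(xᵢ − x̄)² = 160.8571 ⇒ m₂ = 22.97959
Σ(xᵢ − x̄)⁴ = 8502.9913 ⇒ m₄ = 1214.71304
m₂² = 528.06164
β₂ = m₄/m₂² = 1214.71304 / 528.06164 ≈ 2.3003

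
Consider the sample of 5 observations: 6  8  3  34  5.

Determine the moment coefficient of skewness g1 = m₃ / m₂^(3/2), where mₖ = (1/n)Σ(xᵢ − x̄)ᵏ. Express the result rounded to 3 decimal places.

1.427

x̄ = (6 + 8 + 3 + 34 + 5) / 5 = 11.2000
deviations (xᵢ − x̄): -5.2000, -3.2000, -8.2000, 22.8000, -6.2000
Σ(xᵢ − x̄)² = 662.8000 ⇒ m₂ = 662.8000/5 = 132.56000
Σ(xᵢ − x̄)³ = 10889.2800 ⇒ m₃ = 10889.2800/5 = 2177.85600
m₂^(3/2) = 132.56000^(1.5) = 1526.22563
g1 = m₃ / m₂^(3/2) = 2177.85600 / 1526.22563 ≈ 1.427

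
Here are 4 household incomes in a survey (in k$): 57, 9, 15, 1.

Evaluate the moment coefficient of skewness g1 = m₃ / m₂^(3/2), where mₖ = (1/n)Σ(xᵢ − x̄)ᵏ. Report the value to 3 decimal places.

x̄ = (57 + 9 + 15 + 1) / 4 = 20.5000
deviations (xᵢ − x̄): 36.5000, -11.5000, -5.5000, -19.5000
Σ(xᵢ − x̄)² = 1875.0000 ⇒ m₂ = 1875.0000/4 = 468.75000
Σ(xᵢ − x̄)³ = 39525.0000 ⇒ m₃ = 39525.0000/4 = 9881.25000
m₂^(3/2) = 468.75000^(1.5) = 10148.73520
g1 = m₃ / m₂^(3/2) = 9881.25000 / 10148.73520 ≈ 0.974

0.974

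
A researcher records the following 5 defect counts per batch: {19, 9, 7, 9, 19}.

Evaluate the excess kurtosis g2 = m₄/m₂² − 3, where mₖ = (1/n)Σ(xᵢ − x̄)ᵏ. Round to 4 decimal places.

x̄ = 12.6000
Σ(xᵢ − x̄)² = 139.2000 ⇒ m₂ = 27.84000
Σ(xᵢ − x̄)⁴ = 4674.8160 ⇒ m₄ = 934.96320
m₂² = 775.06560
g2 = m₄/m₂² − 3 = 1.20630 − 3 ≈ -1.7937

-1.7937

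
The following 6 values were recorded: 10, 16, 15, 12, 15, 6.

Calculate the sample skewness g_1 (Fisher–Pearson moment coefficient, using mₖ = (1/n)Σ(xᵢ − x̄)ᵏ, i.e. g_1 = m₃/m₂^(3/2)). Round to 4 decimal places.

-0.7004

x̄ = (10 + 16 + 15 + 12 + 15 + 6) / 6 = 12.3333
deviations (xᵢ − x̄): -2.3333, 3.6667, 2.6667, -0.3333, 2.6667, -6.3333
Σ(xᵢ − x̄)² = 73.3333 ⇒ m₂ = 73.3333/6 = 12.22222
Σ(xᵢ − x̄)³ = -179.5556 ⇒ m₃ = -179.5556/6 = -29.92593
m₂^(3/2) = 12.22222^(1.5) = 42.72925
g_1 = m₃ / m₂^(3/2) = -29.92593 / 42.72925 ≈ -0.7004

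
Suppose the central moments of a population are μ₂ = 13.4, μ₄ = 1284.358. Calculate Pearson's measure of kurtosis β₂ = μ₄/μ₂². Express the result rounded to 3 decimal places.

μ₂² = 13.4² = 179.56000
μ₄/μ₂² = 1284.358 / 179.56000 = 7.15281
β₂ ≈ 7.153

7.153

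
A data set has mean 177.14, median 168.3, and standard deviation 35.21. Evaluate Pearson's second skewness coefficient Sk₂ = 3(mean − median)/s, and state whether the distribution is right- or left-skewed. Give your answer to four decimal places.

Sk₂ = 3(177.14 − 168.3) / 35.21 = 3 × 8.8400 / 35.21
    = 26.5200 / 35.21 ≈ 0.7532
Sk₂ > 0 ⇒ mean > median ⇒ right-skewed (positive skew).

0.7532, right-skewed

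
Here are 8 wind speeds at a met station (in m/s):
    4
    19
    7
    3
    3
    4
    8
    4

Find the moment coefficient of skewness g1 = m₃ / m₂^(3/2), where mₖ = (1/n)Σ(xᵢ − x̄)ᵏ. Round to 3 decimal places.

x̄ = (4 + 19 + 7 + 3 + 3 + 4 + 8 + 4) / 8 = 6.5000
deviations (xᵢ − x̄): -2.5000, 12.5000, 0.5000, -3.5000, -3.5000, -2.5000, 1.5000, -2.5000
Σ(xᵢ − x̄)² = 202.0000 ⇒ m₂ = 202.0000/8 = 25.25000
Σ(xᵢ − x̄)³ = 1824.0000 ⇒ m₃ = 1824.0000/8 = 228.00000
m₂^(3/2) = 25.25000^(1.5) = 126.87968
g1 = m₃ / m₂^(3/2) = 228.00000 / 126.87968 ≈ 1.797

1.797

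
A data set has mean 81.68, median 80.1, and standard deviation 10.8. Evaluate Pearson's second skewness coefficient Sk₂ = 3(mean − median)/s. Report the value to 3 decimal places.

0.439

Sk₂ = 3(81.68 − 80.1) / 10.8 = 3 × 1.5800 / 10.8
    = 4.7400 / 10.8 ≈ 0.439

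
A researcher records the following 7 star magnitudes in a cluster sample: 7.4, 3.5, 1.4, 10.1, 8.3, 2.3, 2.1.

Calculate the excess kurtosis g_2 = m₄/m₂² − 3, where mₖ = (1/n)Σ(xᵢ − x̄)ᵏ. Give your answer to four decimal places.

x̄ = 5.0143
Σ(xᵢ − x̄)² = 73.5686 ⇒ m₂ = 10.50980
Σ(xᵢ − x̄)⁴ = 1120.2300 ⇒ m₄ = 160.03285
m₂² = 110.45581
g_2 = m₄/m₂² − 3 = 1.44884 − 3 ≈ -1.5512

-1.5512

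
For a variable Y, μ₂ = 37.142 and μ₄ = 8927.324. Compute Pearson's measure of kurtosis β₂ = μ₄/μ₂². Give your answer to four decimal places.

μ₂² = 37.142² = 1379.52816
μ₄/μ₂² = 8927.324 / 1379.52816 = 6.47129
β₂ ≈ 6.4713

6.4713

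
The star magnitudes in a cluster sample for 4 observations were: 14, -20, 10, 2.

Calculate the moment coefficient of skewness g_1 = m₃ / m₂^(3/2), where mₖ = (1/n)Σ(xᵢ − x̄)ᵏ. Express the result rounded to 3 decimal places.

-0.812

x̄ = (14 - 20 + 10 + 2) / 4 = 1.5000
deviations (xᵢ − x̄): 12.5000, -21.5000, 8.5000, 0.5000
Σ(xᵢ − x̄)² = 691.0000 ⇒ m₂ = 691.0000/4 = 172.75000
Σ(xᵢ − x̄)³ = -7371.0000 ⇒ m₃ = -7371.0000/4 = -1842.75000
m₂^(3/2) = 172.75000^(1.5) = 2270.52916
g_1 = m₃ / m₂^(3/2) = -1842.75000 / 2270.52916 ≈ -0.812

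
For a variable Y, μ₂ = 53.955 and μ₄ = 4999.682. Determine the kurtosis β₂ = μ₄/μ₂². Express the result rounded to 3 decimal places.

μ₂² = 53.955² = 2911.14202
μ₄/μ₂² = 4999.682 / 2911.14202 = 1.71743
β₂ ≈ 1.717

1.717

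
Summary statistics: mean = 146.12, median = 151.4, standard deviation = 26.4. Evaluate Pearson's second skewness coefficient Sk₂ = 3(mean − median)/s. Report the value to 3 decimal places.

Sk₂ = 3(146.12 − 151.4) / 26.4 = 3 × -5.2800 / 26.4
    = -15.8400 / 26.4 ≈ -0.600

-0.600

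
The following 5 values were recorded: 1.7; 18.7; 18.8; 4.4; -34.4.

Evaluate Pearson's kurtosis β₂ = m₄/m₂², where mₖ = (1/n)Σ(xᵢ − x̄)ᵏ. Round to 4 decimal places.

x̄ = 1.8400
Σ(xᵢ − x̄)² = 1891.8120 ⇒ m₂ = 378.36240
Σ(xᵢ − x̄)⁴ = 1888439.8119 ⇒ m₄ = 377687.96237
m₂² = 143158.10573
β₂ = m₄/m₂² = 377687.96237 / 143158.10573 ≈ 2.6383

2.6383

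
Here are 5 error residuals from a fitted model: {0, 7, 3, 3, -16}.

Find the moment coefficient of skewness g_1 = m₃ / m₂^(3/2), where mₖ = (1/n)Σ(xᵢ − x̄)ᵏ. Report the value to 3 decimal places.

-1.212

x̄ = (0 + 7 + 3 + 3 - 16) / 5 = -0.6000
deviations (xᵢ − x̄): 0.6000, 7.6000, 3.6000, 3.6000, -15.4000
Σ(xᵢ − x̄)² = 321.2000 ⇒ m₂ = 321.2000/5 = 64.24000
Σ(xᵢ − x̄)³ = -3119.7600 ⇒ m₃ = -3119.7600/5 = -623.95200
m₂^(3/2) = 64.24000^(1.5) = 514.88270
g_1 = m₃ / m₂^(3/2) = -623.95200 / 514.88270 ≈ -1.212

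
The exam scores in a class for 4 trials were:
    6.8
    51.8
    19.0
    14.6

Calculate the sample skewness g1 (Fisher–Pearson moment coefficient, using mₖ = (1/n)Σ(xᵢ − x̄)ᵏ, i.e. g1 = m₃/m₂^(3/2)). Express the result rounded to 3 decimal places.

0.930

x̄ = (6.8 + 51.8 + 19.0 + 14.6) / 4 = 23.0500
deviations (xᵢ − x̄): -16.2500, 28.7500, -4.0500, -8.4500
Σ(xᵢ − x̄)² = 1178.4300 ⇒ m₂ = 1178.4300/4 = 294.60750
Σ(xᵢ − x̄)³ = 18802.8750 ⇒ m₃ = 18802.8750/4 = 4700.71875
m₂^(3/2) = 294.60750^(1.5) = 5056.68264
g1 = m₃ / m₂^(3/2) = 4700.71875 / 5056.68264 ≈ 0.930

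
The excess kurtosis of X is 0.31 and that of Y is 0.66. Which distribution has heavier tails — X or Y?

Y

Higher excess kurtosis ⇒ heavier tails relative to the normal distribution.
0.31 vs 0.66: the larger is 0.66, so Y has heavier tails.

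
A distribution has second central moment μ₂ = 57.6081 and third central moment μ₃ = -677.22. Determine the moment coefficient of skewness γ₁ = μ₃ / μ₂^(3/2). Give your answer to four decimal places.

σ = √μ₂ = √57.6081 = 7.59000
σ³ = μ₂^(3/2) = 437.24548
γ₁ = μ₃/σ³ = -677.22 / 437.24548 ≈ -1.5488

-1.5488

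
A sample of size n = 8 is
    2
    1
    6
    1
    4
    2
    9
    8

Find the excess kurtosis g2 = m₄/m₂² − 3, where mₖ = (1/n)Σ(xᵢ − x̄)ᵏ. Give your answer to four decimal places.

x̄ = 4.1250
Σ(xᵢ − x̄)² = 70.8750 ⇒ m₂ = 8.85938
Σ(xᵢ − x̄)⁴ = 1034.1504 ⇒ m₄ = 129.26880
m₂² = 78.48853
g2 = m₄/m₂² − 3 = 1.64698 − 3 ≈ -1.3530

-1.3530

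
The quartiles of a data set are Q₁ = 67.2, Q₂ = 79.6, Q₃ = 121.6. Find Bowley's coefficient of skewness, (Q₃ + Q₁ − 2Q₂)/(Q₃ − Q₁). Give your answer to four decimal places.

numerator: Q₃ + Q₁ − 2Q₂ = 121.6 + 67.2 − 2×79.6 = 29.6000
denominator: Q₃ − Q₁ = 121.6 − 67.2 = 54.4000
Bowley skewness = 29.6000 / 54.4000 ≈ 0.5441

0.5441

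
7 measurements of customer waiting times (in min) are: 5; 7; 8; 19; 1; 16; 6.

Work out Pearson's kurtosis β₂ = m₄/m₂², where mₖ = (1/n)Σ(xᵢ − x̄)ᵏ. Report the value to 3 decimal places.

x̄ = 8.8571
Σ(xᵢ − x̄)² = 242.8571 ⇒ m₂ = 34.69388
Σ(xᵢ − x̄)⁴ = 17298.4606 ⇒ m₄ = 2471.20866
m₂² = 1203.66514
β₂ = m₄/m₂² = 2471.20866 / 1203.66514 ≈ 2.053

2.053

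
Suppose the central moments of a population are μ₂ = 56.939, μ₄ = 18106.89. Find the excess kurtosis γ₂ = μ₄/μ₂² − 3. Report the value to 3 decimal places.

2.585

μ₂² = 56.939² = 3242.04972
μ₄/μ₂² = 18106.89 / 3242.04972 = 5.58501
γ₂ = 5.58501 − 3 ≈ 2.585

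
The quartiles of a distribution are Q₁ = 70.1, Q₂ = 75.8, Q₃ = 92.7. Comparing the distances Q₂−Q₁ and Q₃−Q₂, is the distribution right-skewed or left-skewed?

Q₂ − Q₁ = 5.7;  Q₃ − Q₂ = 16.9
Q₃ − Q₂ > Q₂ − Q₁ ⇒ the upper half is more spread out ⇒ right-skewed.

right-skewed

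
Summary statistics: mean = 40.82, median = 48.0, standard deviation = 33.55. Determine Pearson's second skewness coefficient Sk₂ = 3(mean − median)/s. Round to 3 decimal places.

-0.642

Sk₂ = 3(40.82 − 48.0) / 33.55 = 3 × -7.1800 / 33.55
    = -21.5400 / 33.55 ≈ -0.642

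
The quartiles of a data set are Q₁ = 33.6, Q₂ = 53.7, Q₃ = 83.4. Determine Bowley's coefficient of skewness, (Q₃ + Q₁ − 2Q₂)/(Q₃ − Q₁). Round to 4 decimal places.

numerator: Q₃ + Q₁ − 2Q₂ = 83.4 + 33.6 − 2×53.7 = 9.6000
denominator: Q₃ − Q₁ = 83.4 − 33.6 = 49.8000
Bowley skewness = 9.6000 / 49.8000 ≈ 0.1928

0.1928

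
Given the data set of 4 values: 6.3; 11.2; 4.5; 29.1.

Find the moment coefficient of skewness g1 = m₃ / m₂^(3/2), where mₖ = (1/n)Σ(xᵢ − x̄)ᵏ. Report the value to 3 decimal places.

x̄ = (6.3 + 11.2 + 4.5 + 29.1) / 4 = 12.7750
deviations (xᵢ − x̄): -6.4750, -1.5750, -8.2750, 16.3250
Σ(xᵢ − x̄)² = 379.3875 ⇒ m₂ = 379.3875/4 = 94.84688
Σ(xᵢ − x̄)³ = 3508.6931 ⇒ m₃ = 3508.6931/4 = 877.17328
m₂^(3/2) = 94.84688^(1.5) = 923.70765
g1 = m₃ / m₂^(3/2) = 877.17328 / 923.70765 ≈ 0.950

0.950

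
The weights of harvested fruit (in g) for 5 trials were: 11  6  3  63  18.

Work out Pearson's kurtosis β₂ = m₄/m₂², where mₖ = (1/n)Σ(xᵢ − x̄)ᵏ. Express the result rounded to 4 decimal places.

x̄ = 20.2000
Σ(xᵢ − x̄)² = 2418.8000 ⇒ m₂ = 483.76000
Σ(xᵢ − x̄)⁴ = 3491005.1360 ⇒ m₄ = 698201.02720
m₂² = 234023.73760
β₂ = m₄/m₂² = 698201.02720 / 234023.73760 ≈ 2.9835

2.9835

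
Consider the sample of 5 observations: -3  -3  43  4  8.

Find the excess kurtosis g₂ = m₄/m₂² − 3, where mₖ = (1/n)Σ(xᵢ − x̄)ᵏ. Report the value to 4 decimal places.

-0.0491

x̄ = 9.8000
Σ(xᵢ − x̄)² = 1466.8000 ⇒ m₂ = 293.36000
Σ(xᵢ − x̄)⁴ = 1269762.2560 ⇒ m₄ = 253952.45120
m₂² = 86060.08960
g₂ = m₄/m₂² − 3 = 2.95087 − 3 ≈ -0.0491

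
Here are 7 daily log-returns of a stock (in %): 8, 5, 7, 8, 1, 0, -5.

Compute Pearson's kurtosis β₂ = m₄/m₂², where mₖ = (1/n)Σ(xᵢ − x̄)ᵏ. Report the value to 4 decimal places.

x̄ = 3.4286
Σ(xᵢ − x̄)² = 145.7143 ⇒ m₂ = 20.81633
Σ(xᵢ − x̄)⁴ = 6262.0058 ⇒ m₄ = 894.57226
m₂² = 433.31945
β₂ = m₄/m₂² = 894.57226 / 433.31945 ≈ 2.0645

2.0645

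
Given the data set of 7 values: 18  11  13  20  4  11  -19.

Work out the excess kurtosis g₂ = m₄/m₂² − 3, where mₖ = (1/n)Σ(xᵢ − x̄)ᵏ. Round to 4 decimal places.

x̄ = 8.2857
Σ(xᵢ − x̄)² = 1031.4286 ⇒ m₂ = 147.34694
Σ(xᵢ − x̄)⁴ = 582971.0437 ⇒ m₄ = 83281.57768
m₂² = 21711.12037
g₂ = m₄/m₂² − 3 = 3.83589 − 3 ≈ 0.8359

0.8359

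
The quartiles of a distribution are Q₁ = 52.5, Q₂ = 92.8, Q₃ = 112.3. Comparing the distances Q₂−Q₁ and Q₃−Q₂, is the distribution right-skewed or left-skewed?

left-skewed

Q₂ − Q₁ = 40.3;  Q₃ − Q₂ = 19.5
Q₂ − Q₁ > Q₃ − Q₂ ⇒ the lower half is more spread out ⇒ left-skewed.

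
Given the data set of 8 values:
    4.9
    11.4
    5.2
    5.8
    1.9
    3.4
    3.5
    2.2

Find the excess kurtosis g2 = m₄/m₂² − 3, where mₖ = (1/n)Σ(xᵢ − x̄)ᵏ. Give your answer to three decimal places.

1.029

x̄ = 4.7875
Σ(xᵢ − x̄)² = 63.5488 ⇒ m₂ = 7.94359
Σ(xᵢ − x̄)⁴ = 2033.7650 ⇒ m₄ = 254.22063
m₂² = 63.10068
g2 = m₄/m₂² − 3 = 4.02881 − 3 ≈ 1.029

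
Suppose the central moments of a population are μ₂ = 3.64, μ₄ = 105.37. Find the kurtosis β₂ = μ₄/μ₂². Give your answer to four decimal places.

7.9527

μ₂² = 3.64² = 13.24960
μ₄/μ₂² = 105.37 / 13.24960 = 7.95269
β₂ ≈ 7.9527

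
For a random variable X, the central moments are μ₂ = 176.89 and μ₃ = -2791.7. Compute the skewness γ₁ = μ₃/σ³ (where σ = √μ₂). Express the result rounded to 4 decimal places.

σ = √μ₂ = √176.89 = 13.30000
σ³ = μ₂^(3/2) = 2352.63700
γ₁ = μ₃/σ³ = -2791.7 / 2352.63700 ≈ -1.1866

-1.1866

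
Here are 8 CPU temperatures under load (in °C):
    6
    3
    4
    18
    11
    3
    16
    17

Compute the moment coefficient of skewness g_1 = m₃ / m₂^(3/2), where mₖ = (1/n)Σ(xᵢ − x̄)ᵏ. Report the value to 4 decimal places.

x̄ = (6 + 3 + 4 + 18 + 11 + 3 + 16 + 17) / 8 = 9.7500
deviations (xᵢ − x̄): -3.7500, -6.7500, -5.7500, 8.2500, 1.2500, -6.7500, 6.2500, 7.2500
Σ(xᵢ − x̄)² = 299.5000 ⇒ m₂ = 299.5000/8 = 37.43750
Σ(xᵢ − x̄)³ = 330.7500 ⇒ m₃ = 330.7500/8 = 41.34375
m₂^(3/2) = 37.43750^(1.5) = 229.06580
g_1 = m₃ / m₂^(3/2) = 41.34375 / 229.06580 ≈ 0.1805

0.1805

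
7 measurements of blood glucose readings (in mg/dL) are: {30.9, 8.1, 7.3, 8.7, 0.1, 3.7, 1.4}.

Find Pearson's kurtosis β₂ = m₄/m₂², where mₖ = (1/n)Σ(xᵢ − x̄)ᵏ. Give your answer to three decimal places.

x̄ = 8.6000
Σ(xᵢ − x̄)² = 647.3400 ⇒ m₂ = 92.47714
Σ(xᵢ − x̄)⁴ = 255784.1910 ⇒ m₄ = 36540.59871
m₂² = 8552.02195
β₂ = m₄/m₂² = 36540.59871 / 8552.02195 ≈ 4.273

4.273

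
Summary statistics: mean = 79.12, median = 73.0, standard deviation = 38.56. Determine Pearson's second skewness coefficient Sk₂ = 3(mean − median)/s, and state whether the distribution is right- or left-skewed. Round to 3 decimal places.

0.476, right-skewed

Sk₂ = 3(79.12 − 73.0) / 38.56 = 3 × 6.1200 / 38.56
    = 18.3600 / 38.56 ≈ 0.476
Sk₂ > 0 ⇒ mean > median ⇒ right-skewed (positive skew).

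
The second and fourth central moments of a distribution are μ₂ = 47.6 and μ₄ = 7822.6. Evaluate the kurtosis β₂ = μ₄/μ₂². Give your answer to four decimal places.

3.4525

μ₂² = 47.6² = 2265.76000
μ₄/μ₂² = 7822.6 / 2265.76000 = 3.45253
β₂ ≈ 3.4525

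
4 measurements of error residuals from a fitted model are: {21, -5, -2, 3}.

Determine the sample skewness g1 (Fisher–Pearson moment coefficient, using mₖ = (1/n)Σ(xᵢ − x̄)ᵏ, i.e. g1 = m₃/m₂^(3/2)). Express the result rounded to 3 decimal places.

0.893

x̄ = (21 - 5 - 2 + 3) / 4 = 4.2500
deviations (xᵢ − x̄): 16.7500, -9.2500, -6.2500, -1.2500
Σ(xᵢ − x̄)² = 406.7500 ⇒ m₂ = 406.7500/4 = 101.68750
Σ(xᵢ − x̄)³ = 3661.8750 ⇒ m₃ = 3661.8750/4 = 915.46875
m₂^(3/2) = 101.68750^(1.5) = 1025.41899
g1 = m₃ / m₂^(3/2) = 915.46875 / 1025.41899 ≈ 0.893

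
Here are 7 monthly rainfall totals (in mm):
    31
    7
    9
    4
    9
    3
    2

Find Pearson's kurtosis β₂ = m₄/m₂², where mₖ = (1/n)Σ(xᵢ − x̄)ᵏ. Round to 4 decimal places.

4.4619

x̄ = 9.2857
Σ(xᵢ − x̄)² = 597.4286 ⇒ m₂ = 85.34694
Σ(xᵢ − x̄)⁴ = 227508.4723 ⇒ m₄ = 32501.21033
m₂² = 7284.09996
β₂ = m₄/m₂² = 32501.21033 / 7284.09996 ≈ 4.4619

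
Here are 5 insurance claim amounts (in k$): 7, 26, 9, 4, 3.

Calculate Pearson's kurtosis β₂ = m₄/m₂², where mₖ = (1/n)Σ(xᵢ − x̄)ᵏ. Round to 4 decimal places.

x̄ = 9.8000
Σ(xᵢ − x̄)² = 350.8000 ⇒ m₂ = 70.16000
Σ(xᵢ − x̄)⁴ = 72206.4160 ⇒ m₄ = 14441.28320
m₂² = 4922.42560
β₂ = m₄/m₂² = 14441.28320 / 4922.42560 ≈ 2.9338

2.9338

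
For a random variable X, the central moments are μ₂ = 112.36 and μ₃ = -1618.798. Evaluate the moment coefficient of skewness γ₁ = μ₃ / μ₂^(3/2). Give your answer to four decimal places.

σ = √μ₂ = √112.36 = 10.60000
σ³ = μ₂^(3/2) = 1191.01600
γ₁ = μ₃/σ³ = -1618.798 / 1191.01600 ≈ -1.3592

-1.3592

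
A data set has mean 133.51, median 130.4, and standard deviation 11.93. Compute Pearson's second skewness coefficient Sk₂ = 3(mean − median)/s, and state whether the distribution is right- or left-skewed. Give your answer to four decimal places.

Sk₂ = 3(133.51 − 130.4) / 11.93 = 3 × 3.1100 / 11.93
    = 9.3300 / 11.93 ≈ 0.7821
Sk₂ > 0 ⇒ mean > median ⇒ right-skewed (positive skew).

0.7821, right-skewed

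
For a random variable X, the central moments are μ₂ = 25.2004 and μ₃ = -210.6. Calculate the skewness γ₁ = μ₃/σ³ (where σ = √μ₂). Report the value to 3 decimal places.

σ = √μ₂ = √25.2004 = 5.02000
σ³ = μ₂^(3/2) = 126.50601
γ₁ = μ₃/σ³ = -210.6 / 126.50601 ≈ -1.665

-1.665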